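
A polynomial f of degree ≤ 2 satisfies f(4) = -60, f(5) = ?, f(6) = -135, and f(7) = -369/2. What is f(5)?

-187/2

On equispaced nodes a degree-2 polynomial has vanishing third forward difference, so
  - f(4) + 3·f(5) - 3·f(6) + f(7) = 0.
Substituting the known values and solving for f(5):
  3·f(5) = -561/2
  f(5) = -187/2.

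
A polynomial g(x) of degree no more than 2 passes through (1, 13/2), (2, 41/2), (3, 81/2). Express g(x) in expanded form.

Using the Lagrange interpolation formula with nodes 1, 2, 3:
  L_0(x) = (x - 2)(x - 3) / 2
  L_1(x) = (x - 1)(x - 3) / -1
  L_2(x) = (x - 1)(x - 2) / 2
Then g(x) = 13/2·L_0(x) + 41/2·L_1(x) + 81/2·L_2(x).
Expanding and collecting terms gives g(x) = 3x^2 + 5x - 3/2.
Check: g(1) = 13/2. ✓

g(x) = 3x^2 + 5x - 3/2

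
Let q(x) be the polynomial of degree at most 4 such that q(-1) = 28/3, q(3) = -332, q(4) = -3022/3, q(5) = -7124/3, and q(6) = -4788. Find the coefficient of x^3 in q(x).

Write q(x) = ax^4 + bx^3 + cx^2 + dx + e. Substituting each data point gives a linear system:
  a - b + c - d + e = 28/3
  81a + 27b + 9c + 3d + e = -332
  256a + 64b + 16c + 4d + e = -3022/3
  625a + 125b + 25c + 5d + e = -7124/3
  1296a + 216b + 36c + 6d + e = -4788
Solving the system yields a = -3, b = -5, c = 5, d = -1/3, e = 2.
So q(x) = -3x⁴ - 5x³ + 5x² - (1/3)x + 2.
The coefficient of x^3 is -5.

-5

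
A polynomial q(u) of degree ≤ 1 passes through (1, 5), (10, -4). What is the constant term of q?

6

Write q(u) = au + b. Substituting each data point gives a linear system:
  a + b = 5
  10a + b = -4
Solving the system yields a = -1, b = 6.
So q(u) = -u + 6.
The constant term is 6.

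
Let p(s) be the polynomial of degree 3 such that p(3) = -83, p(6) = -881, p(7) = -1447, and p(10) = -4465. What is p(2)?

-17

Using the Lagrange interpolation formula with nodes 3, 6, 7, 10:
  L_0(s) = (s - 6)(s - 7)(s - 10) / -84
  L_1(s) = (s - 3)(s - 7)(s - 10) / 12
  L_2(s) = (s - 3)(s - 6)(s - 10) / -12
  L_3(s) = (s - 3)(s - 6)(s - 7) / 84
Then p(s) = -83·L_0(s) - 881·L_1(s) - 1447·L_2(s) - 4465·L_3(s).
Expanding and collecting terms gives p(s) = -5s^3 + 5s^2 + 4s - 5.
Evaluating at s = 2: p(2) = -17.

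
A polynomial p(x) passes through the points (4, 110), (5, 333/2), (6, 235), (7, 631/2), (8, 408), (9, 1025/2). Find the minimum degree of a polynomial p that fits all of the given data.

2

Forward differences of the values at x = 4, 5, 6, 7, 8, 9:
  p  : 110  333/2  235  631/2  408  1025/2
  Δ  : 113/2  137/2  161/2  185/2  209/2
  Δ^2: 12  12  12  12
  Δ^3: 0  0  0
  Δ^4: 0  0
  Δ^5: 0
The second differences are constant (12) and nonzero, while all higher differences vanish, so the minimal degree is 2.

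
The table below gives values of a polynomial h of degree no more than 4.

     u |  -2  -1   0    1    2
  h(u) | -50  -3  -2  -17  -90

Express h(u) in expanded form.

Write h(u) = au^4 + bu^3 + cu^2 + du + e. Substituting each data point gives a linear system:
  16a - 8b + 4c - 2d + e = -50
  a - b + c - d + e = -3
  e = -2
  a + b + c + d + e = -17
  16a + 8b + 4c + 2d + e = -90
Solving the system yields a = -3, b = -1, c = -5, d = -6, e = -2.
So h(u) = -3u^4 - u^3 - 5u^2 - 6u - 2.
Check: h(1) = -17. ✓

h(u) = -3u^4 - u^3 - 5u^2 - 6u - 2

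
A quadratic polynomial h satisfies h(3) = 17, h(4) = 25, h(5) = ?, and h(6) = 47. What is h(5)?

35

The 3 known points determine the degree-2 polynomial uniquely.
Write h(n) = an^2 + bn + c. Substituting each data point gives a linear system:
  9a + 3b + c = 17
  16a + 4b + c = 25
  36a + 6b + c = 47
Solving the system yields a = 1, b = 1, c = 5.
So h(n) = n^2 + n + 5.
Then h(5) = 35.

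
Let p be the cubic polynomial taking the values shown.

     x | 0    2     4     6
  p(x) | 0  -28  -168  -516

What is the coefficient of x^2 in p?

-2

Write p(x) = ax^3 + bx^2 + cx + d. Substituting each data point gives a linear system:
  d = 0
  8a + 4b + 2c + d = -28
  64a + 16b + 4c + d = -168
  216a + 36b + 6c + d = -516
Solving the system yields a = -2, b = -2, c = -2, d = 0.
So p(x) = -2x^3 - 2x^2 - 2x.
The coefficient of x^2 is -2.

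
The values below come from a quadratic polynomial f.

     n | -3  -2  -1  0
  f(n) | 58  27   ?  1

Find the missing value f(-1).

8

On equispaced nodes a degree-2 polynomial has vanishing third forward difference, so
  - f(-3) + 3·f(-2) - 3·f(-1) + f(0) = 0.
Substituting the known values and solving for f(-1):
  -3·f(-1) = -24
  f(-1) = 8.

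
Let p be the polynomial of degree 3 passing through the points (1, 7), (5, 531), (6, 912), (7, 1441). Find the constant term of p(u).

Write p(u) = au^3 + bu^2 + cu + d. Substituting each data point gives a linear system:
  a + b + c + d = 7
  125a + 25b + 5c + d = 531
  216a + 36b + 6c + d = 912
  343a + 49b + 7c + d = 1441
Solving the system yields a = 4, b = 2, c = -5, d = 6.
So p(u) = 4u³ + 2u² - 5u + 6.
The constant term is 6.

6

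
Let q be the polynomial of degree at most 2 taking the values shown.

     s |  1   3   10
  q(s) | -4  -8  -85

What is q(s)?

Using the Lagrange interpolation formula with nodes 1, 3, 10:
  L_0(s) = (s - 3)(s - 10) / 18
  L_1(s) = (s - 1)(s - 10) / -14
  L_2(s) = (s - 1)(s - 3) / 63
Then q(s) = -4·L_0(s) - 8·L_1(s) - 85·L_2(s).
Expanding and collecting terms gives q(s) = -s^2 + 2s - 5.
Check: q(1) = -4. ✓

q(s) = -s^2 + 2s - 5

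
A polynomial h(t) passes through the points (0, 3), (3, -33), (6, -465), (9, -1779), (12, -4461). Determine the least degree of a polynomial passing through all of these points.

3

Forward differences of the values at t = 0, 3, 6, 9, 12:
  h  : 3  -33  -465  -1779  -4461
  Δ  : -36  -432  -1314  -2682
  Δ^2: -396  -882  -1368
  Δ^3: -486  -486
  Δ^4: 0
The third differences are constant (-486) and nonzero, while all higher differences vanish, so the minimal degree is 3.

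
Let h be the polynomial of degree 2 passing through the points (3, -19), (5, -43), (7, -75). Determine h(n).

h(n) = -n^2 - 4n + 2

Write h(n) = an^2 + bn + c. Substituting each data point gives a linear system:
  9a + 3b + c = -19
  25a + 5b + c = -43
  49a + 7b + c = -75
Solving the system yields a = -1, b = -4, c = 2.
So h(n) = -n^2 - 4n + 2.
Check: h(7) = -75. ✓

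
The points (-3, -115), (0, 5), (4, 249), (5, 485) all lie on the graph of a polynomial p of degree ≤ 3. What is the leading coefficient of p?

Write p(x) = ax^3 + bx^2 + cx + d. Substituting each data point gives a linear system:
  -27a + 9b - 3c + d = -115
  d = 5
  64a + 16b + 4c + d = 249
  125a + 25b + 5c + d = 485
Solving the system yields a = 4, b = -1, c = 1, d = 5.
So p(x) = 4x^3 - x^2 + x + 5.
The leading coefficient is 4.

4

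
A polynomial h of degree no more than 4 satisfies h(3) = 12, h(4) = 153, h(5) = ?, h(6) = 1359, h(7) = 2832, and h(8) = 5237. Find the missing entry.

The 5 known points determine the degree-4 polynomial uniquely.
Write h(s) = as^4 + bs^3 + cs^2 + ds + e. Substituting each data point gives a linear system:
  81a + 27b + 9c + 3d + e = 12
  256a + 64b + 16c + 4d + e = 153
  1296a + 216b + 36c + 6d + e = 1359
  2401a + 343b + 49c + 7d + e = 2832
  4096a + 512b + 64c + 8d + e = 5237
Solving the system yields a = 2, b = -6, c = 2, d = -1, e = -3.
So h(s) = 2s⁴ - 6s³ + 2s² - s - 3.
Then h(5) = 542.

542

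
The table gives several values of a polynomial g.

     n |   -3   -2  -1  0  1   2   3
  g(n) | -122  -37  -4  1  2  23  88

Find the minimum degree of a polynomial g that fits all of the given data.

Forward differences of the values at n = -3, -2, -1, 0, 1, 2, 3:
  g  : -122  -37  -4  1  2  23  88
  Δ  : 85  33  5  1  21  65
  Δ^2: -52  -28  -4  20  44
  Δ^3: 24  24  24  24
  Δ^4: 0  0  0
  Δ^5: 0  0
  Δ^6: 0
The third differences are constant (24) and nonzero, while all higher differences vanish, so the minimal degree is 3.

3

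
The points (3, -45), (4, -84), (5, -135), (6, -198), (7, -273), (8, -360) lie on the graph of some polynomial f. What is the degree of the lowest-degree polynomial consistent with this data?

Forward differences of the values at u = 3, 4, 5, 6, 7, 8:
  f  : -45  -84  -135  -198  -273  -360
  Δ  : -39  -51  -63  -75  -87
  Δ^2: -12  -12  -12  -12
  Δ^3: 0  0  0
  Δ^4: 0  0
  Δ^5: 0
The second differences are constant (-12) and nonzero, while all higher differences vanish, so the minimal degree is 2.

2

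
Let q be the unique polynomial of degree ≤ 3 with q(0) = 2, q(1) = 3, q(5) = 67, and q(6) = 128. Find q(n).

q(n) = n^3 - 3n^2 + 3n + 2

Write q(n) = an^3 + bn^2 + cn + d. Substituting each data point gives a linear system:
  d = 2
  a + b + c + d = 3
  125a + 25b + 5c + d = 67
  216a + 36b + 6c + d = 128
Solving the system yields a = 1, b = -3, c = 3, d = 2.
So q(n) = n³ - 3n² + 3n + 2.
Check: q(5) = 67. ✓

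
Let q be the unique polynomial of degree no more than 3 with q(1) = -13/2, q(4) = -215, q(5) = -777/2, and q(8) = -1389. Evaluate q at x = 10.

Write q(x) = ax^3 + bx^2 + cx + d. Substituting each data point gives a linear system:
  a + b + c + d = -13/2
  64a + 16b + 4c + d = -215
  125a + 25b + 5c + d = -777/2
  512a + 64b + 8c + d = -1389
Solving the system yields a = -2, b = -6, c = 5/2, d = -1.
So q(x) = -2x³ - 6x² + (5/2)x - 1.
Then q(10) = -2576.

-2576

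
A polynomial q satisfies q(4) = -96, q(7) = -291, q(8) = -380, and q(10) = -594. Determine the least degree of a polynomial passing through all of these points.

Divided differences on the nodes 4, 7, 8, 10:
  order 0: -96  -291  -380  -594
  order 1: -65  -89  -107
  order 2: -6  -6
  order 3: 0
The order-2 divided differences are all -6 (nonzero) and every higher order vanishes, so the data lies on a polynomial of degree exactly 2.

2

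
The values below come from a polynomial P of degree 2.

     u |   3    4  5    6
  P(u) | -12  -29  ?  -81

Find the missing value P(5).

-52

The 3 known points determine the degree-2 polynomial uniquely.
Write P(u) = au^2 + bu + c. Substituting each data point gives a linear system:
  9a + 3b + c = -12
  16a + 4b + c = -29
  36a + 6b + c = -81
Solving the system yields a = -3, b = 4, c = 3.
So P(u) = -3u^2 + 4u + 3.
Then P(5) = -52.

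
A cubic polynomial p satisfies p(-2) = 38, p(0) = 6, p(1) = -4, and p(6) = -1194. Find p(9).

Using the Lagrange interpolation formula with nodes -2, 0, 1, 6:
  L_0(u) = u(u - 1)(u - 6) / -48
  L_1(u) = (u + 2)(u - 1)(u - 6) / 12
  L_2(u) = (u + 2)u(u - 6) / -15
  L_3(u) = (u + 2)u(u - 1) / 240
Then p(u) = 38·L_0(u) + 6·L_1(u) - 4·L_2(u) - 1194·L_3(u).
Expanding and collecting terms gives p(u) = -5u^3 - 3u^2 - 2u + 6.
Evaluating at u = 9: p(9) = -3900.

-3900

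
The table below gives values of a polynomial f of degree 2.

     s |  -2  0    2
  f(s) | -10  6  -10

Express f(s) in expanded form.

Write f(s) = as^2 + bs + c. Substituting each data point gives a linear system:
  4a - 2b + c = -10
  c = 6
  4a + 2b + c = -10
Solving the system yields a = -4, b = 0, c = 6.
So f(s) = -4s^2 + 6.
Check: f(-2) = -10. ✓

f(s) = -4s^2 + 6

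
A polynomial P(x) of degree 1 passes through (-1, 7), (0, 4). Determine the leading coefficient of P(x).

Write P(x) = ax + b. Substituting each data point gives a linear system:
  -a + b = 7
  b = 4
Solving the system yields a = -3, b = 4.
So P(x) = -3x + 4.
The leading coefficient is -3.

-3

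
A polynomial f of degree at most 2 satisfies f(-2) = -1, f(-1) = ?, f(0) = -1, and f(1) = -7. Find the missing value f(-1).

1

On equispaced nodes a degree-2 polynomial has vanishing third forward difference, so
  - f(-2) + 3·f(-1) - 3·f(0) + f(1) = 0.
Substituting the known values and solving for f(-1):
  3·f(-1) = 3
  f(-1) = 1.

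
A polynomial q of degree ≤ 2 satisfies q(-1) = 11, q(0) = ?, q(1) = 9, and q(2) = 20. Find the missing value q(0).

The 3 known points determine the degree-2 polynomial uniquely.
Write q(n) = an^2 + bn + c. Substituting each data point gives a linear system:
  a - b + c = 11
  a + b + c = 9
  4a + 2b + c = 20
Solving the system yields a = 4, b = -1, c = 6.
So q(n) = 4n^2 - n + 6.
Then q(0) = 6.

6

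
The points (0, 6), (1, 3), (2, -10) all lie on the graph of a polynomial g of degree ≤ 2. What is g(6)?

-162

Write g(t) = at^2 + bt + c. Substituting each data point gives a linear system:
  c = 6
  a + b + c = 3
  4a + 2b + c = -10
Solving the system yields a = -5, b = 2, c = 6.
So g(t) = -5t^2 + 2t + 6.
Then g(6) = -162.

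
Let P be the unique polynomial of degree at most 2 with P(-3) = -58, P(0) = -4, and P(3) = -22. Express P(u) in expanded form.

P(u) = -4u^2 + 6u - 4

Using the Lagrange interpolation formula with nodes -3, 0, 3:
  L_0(u) = u(u - 3) / 18
  L_1(u) = (u + 3)(u - 3) / -9
  L_2(u) = (u + 3)u / 18
Then P(u) = -58·L_0(u) - 4·L_1(u) - 22·L_2(u).
Expanding and collecting terms gives P(u) = -4u^2 + 6u - 4.
Check: P(0) = -4. ✓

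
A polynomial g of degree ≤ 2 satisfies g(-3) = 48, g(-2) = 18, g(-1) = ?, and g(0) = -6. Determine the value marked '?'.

0

On equispaced nodes a degree-2 polynomial has vanishing third forward difference, so
  - g(-3) + 3·g(-2) - 3·g(-1) + g(0) = 0.
Substituting the known values and solving for g(-1):
  -3·g(-1) = 0
  g(-1) = 0.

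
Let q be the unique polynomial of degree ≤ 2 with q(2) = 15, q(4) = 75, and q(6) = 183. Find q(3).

39

Write q(u) = au^2 + bu + c. Substituting each data point gives a linear system:
  4a + 2b + c = 15
  16a + 4b + c = 75
  36a + 6b + c = 183
Solving the system yields a = 6, b = -6, c = 3.
So q(u) = 6u² - 6u + 3.
Then q(3) = 39.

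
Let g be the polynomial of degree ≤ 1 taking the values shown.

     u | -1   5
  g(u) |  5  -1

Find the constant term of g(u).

4

Write g(u) = au + b. Substituting each data point gives a linear system:
  -a + b = 5
  5a + b = -1
Solving the system yields a = -1, b = 4.
So g(u) = -u + 4.
The constant term is 4.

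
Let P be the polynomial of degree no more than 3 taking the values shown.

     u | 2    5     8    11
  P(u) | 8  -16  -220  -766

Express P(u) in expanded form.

Write P(u) = au^3 + bu^2 + cu + d. Substituting each data point gives a linear system:
  8a + 4b + 2c + d = 8
  125a + 25b + 5c + d = -16
  512a + 64b + 8c + d = -220
  1331a + 121b + 11c + d = -766
Solving the system yields a = -1, b = 5, c = -4, d = 4.
So P(u) = -u^3 + 5u^2 - 4u + 4.
Check: P(5) = -16. ✓

P(u) = -u^3 + 5u^2 - 4u + 4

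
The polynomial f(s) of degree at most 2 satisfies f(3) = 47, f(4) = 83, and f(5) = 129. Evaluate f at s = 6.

185

Using the Lagrange interpolation formula with nodes 3, 4, 5:
  L_0(s) = (s - 4)(s - 5) / 2
  L_1(s) = (s - 3)(s - 5) / -1
  L_2(s) = (s - 3)(s - 4) / 2
Then f(s) = 47·L_0(s) + 83·L_1(s) + 129·L_2(s).
Expanding and collecting terms gives f(s) = 5s^2 + s - 1.
Evaluating at s = 6: f(6) = 185.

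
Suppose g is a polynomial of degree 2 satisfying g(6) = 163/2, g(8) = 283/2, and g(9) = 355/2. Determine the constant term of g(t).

Write g(t) = at^2 + bt + c. Substituting each data point gives a linear system:
  36a + 6b + c = 163/2
  64a + 8b + c = 283/2
  81a + 9b + c = 355/2
Solving the system yields a = 2, b = 2, c = -5/2.
So g(t) = 2t² + 2t - 5/2.
The constant term is -5/2.

-5/2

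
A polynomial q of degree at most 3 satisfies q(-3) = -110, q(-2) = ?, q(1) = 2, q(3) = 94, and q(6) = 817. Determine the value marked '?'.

-31

The 4 known points determine the degree-3 polynomial uniquely.
Write q(s) = as^3 + bs^2 + cs + d. Substituting each data point gives a linear system:
  -27a + 9b - 3c + d = -110
  a + b + c + d = 2
  27a + 9b + 3c + d = 94
  216a + 36b + 6c + d = 817
Solving the system yields a = 4, b = -1, c = -2, d = 1.
So q(s) = 4s^3 - s^2 - 2s + 1.
Then q(-2) = -31.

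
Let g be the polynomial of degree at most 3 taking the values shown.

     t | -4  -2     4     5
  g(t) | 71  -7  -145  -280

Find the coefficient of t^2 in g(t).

-2

Write g(t) = at^3 + bt^2 + ct + d. Substituting each data point gives a linear system:
  -64a + 16b - 4c + d = 71
  -8a + 4b - 2c + d = -7
  64a + 16b + 4c + d = -145
  125a + 25b + 5c + d = -280
Solving the system yields a = -2, b = -2, c = 5, d = -5.
So g(t) = -2t³ - 2t² + 5t - 5.
The coefficient of t^2 is -2.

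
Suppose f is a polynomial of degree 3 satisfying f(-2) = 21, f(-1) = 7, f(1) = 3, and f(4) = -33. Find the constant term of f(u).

Write f(u) = au^3 + bu^2 + cu + d. Substituting each data point gives a linear system:
  -8a + 4b - 2c + d = 21
  -a + b - c + d = 7
  a + b + c + d = 3
  64a + 16b + 4c + d = -33
Solving the system yields a = -1, b = 2, c = -1, d = 3.
So f(u) = -u^3 + 2u^2 - u + 3.
The constant term is 3.

3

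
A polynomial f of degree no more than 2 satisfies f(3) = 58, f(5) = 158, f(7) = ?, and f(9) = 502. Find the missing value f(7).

306

On equispaced nodes a degree-2 polynomial has vanishing third forward difference, so
  - f(3) + 3·f(5) - 3·f(7) + f(9) = 0.
Substituting the known values and solving for f(7):
  -3·f(7) = -918
  f(7) = 306.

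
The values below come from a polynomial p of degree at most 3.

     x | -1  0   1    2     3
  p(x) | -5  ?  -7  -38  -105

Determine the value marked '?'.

On equispaced nodes a degree-3 polynomial has vanishing fourth forward difference, so
  p(-1) - 4·p(0) + 6·p(1) - 4·p(2) + p(3) = 0.
Substituting the known values and solving for p(0):
  -4·p(0) = 0
  p(0) = 0.

0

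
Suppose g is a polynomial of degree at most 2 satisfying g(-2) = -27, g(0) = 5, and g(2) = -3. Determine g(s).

g(s) = -5s^2 + 6s + 5

Write g(s) = as^2 + bs + c. Substituting each data point gives a linear system:
  4a - 2b + c = -27
  c = 5
  4a + 2b + c = -3
Solving the system yields a = -5, b = 6, c = 5.
So g(s) = -5s² + 6s + 5.
Check: g(-2) = -27. ✓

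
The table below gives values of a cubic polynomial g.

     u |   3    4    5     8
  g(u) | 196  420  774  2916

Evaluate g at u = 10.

Using the Lagrange interpolation formula with nodes 3, 4, 5, 8:
  L_0(u) = (u - 4)(u - 5)(u - 8) / -10
  L_1(u) = (u - 3)(u - 5)(u - 8) / 4
  L_2(u) = (u - 3)(u - 4)(u - 8) / -6
  L_3(u) = (u - 3)(u - 4)(u - 5) / 60
Then g(u) = 196·L_0(u) + 420·L_1(u) + 774·L_2(u) + 2916·L_3(u).
Expanding and collecting terms gives g(u) = 5u³ + 5u² + 4u + 4.
Evaluating at u = 10: g(10) = 5544.

5544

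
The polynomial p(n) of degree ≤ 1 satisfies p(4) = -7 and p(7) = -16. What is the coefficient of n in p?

Write p(n) = an + b. Substituting each data point gives a linear system:
  4a + b = -7
  7a + b = -16
Solving the system yields a = -3, b = 5.
So p(n) = -3n + 5.
The leading coefficient is -3.

-3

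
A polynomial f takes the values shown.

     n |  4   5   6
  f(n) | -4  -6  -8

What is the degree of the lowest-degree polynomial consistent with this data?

1

Forward differences of the values at n = 4, 5, 6:
  f  : -4  -6  -8
  Δ  : -2  -2
  Δ^2: 0
The first differences are constant (-2) and nonzero, while all higher differences vanish, so the minimal degree is 1.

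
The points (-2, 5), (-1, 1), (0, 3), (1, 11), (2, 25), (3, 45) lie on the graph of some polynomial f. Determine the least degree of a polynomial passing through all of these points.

2

Forward differences of the values at s = -2, -1, 0, 1, 2, 3:
  f  : 5  1  3  11  25  45
  Δ  : -4  2  8  14  20
  Δ^2: 6  6  6  6
  Δ^3: 0  0  0
  Δ^4: 0  0
  Δ^5: 0
The second differences are constant (6) and nonzero, while all higher differences vanish, so the minimal degree is 2.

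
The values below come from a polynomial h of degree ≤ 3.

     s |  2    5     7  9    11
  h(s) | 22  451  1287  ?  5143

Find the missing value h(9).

The 4 known points determine the degree-3 polynomial uniquely.
Write h(s) = as^3 + bs^2 + cs + d. Substituting each data point gives a linear system:
  8a + 4b + 2c + d = 22
  125a + 25b + 5c + d = 451
  343a + 49b + 7c + d = 1287
  1331a + 121b + 11c + d = 5143
Solving the system yields a = 4, b = -1, c = -6, d = 6.
So h(s) = 4s^3 - s^2 - 6s + 6.
Then h(9) = 2787.

2787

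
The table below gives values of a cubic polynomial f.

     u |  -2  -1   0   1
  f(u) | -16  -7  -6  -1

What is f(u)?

Write f(u) = au^3 + bu^2 + cu + d. Substituting each data point gives a linear system:
  -8a + 4b - 2c + d = -16
  -a + b - c + d = -7
  d = -6
  a + b + c + d = -1
Solving the system yields a = 2, b = 2, c = 1, d = -6.
So f(u) = 2u^3 + 2u^2 + u - 6.
Check: f(-2) = -16. ✓

f(u) = 2u^3 + 2u^2 + u - 6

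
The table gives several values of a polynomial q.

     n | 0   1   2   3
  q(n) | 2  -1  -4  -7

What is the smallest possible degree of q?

Forward differences of the values at n = 0, 1, 2, 3:
  q  : 2  -1  -4  -7
  Δ  : -3  -3  -3
  Δ^2: 0  0
  Δ^3: 0
The first differences are constant (-3) and nonzero, while all higher differences vanish, so the minimal degree is 1.

1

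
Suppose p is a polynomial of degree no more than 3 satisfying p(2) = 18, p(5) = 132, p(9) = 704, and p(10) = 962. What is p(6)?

218

Write p(s) = as^3 + bs^2 + cs + d. Substituting each data point gives a linear system:
  8a + 4b + 2c + d = 18
  125a + 25b + 5c + d = 132
  729a + 81b + 9c + d = 704
  1000a + 100b + 10c + d = 962
Solving the system yields a = 1, b = -1, c = 6, d = 2.
So p(s) = s^3 - s^2 + 6s + 2.
Then p(6) = 218.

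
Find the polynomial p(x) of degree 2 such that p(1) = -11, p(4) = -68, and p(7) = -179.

p(x) = -3x^2 - 4x - 4

Write p(x) = ax^2 + bx + c. Substituting each data point gives a linear system:
  a + b + c = -11
  16a + 4b + c = -68
  49a + 7b + c = -179
Solving the system yields a = -3, b = -4, c = -4.
So p(x) = -3x^2 - 4x - 4.
Check: p(4) = -68. ✓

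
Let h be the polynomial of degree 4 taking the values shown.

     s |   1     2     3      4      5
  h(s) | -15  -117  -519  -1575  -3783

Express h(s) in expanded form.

h(s) = -6s^4 + s^3 - 6s^2 - s - 3

Write h(s) = as^4 + bs^3 + cs^2 + ds + e. Substituting each data point gives a linear system:
  a + b + c + d + e = -15
  16a + 8b + 4c + 2d + e = -117
  81a + 27b + 9c + 3d + e = -519
  256a + 64b + 16c + 4d + e = -1575
  625a + 125b + 25c + 5d + e = -3783
Solving the system yields a = -6, b = 1, c = -6, d = -1, e = -3.
So h(s) = -6s^4 + s^3 - 6s^2 - s - 3.
Check: h(5) = -3783. ✓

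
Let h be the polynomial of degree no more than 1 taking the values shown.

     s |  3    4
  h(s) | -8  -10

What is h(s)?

Using the Lagrange interpolation formula with nodes 3, 4:
  L_0(s) = (s - 4) / -1
  L_1(s) = (s - 3) / 1
Then h(s) = -8·L_0(s) - 10·L_1(s).
Expanding and collecting terms gives h(s) = -2s - 2.
Check: h(4) = -10. ✓

h(s) = -2s - 2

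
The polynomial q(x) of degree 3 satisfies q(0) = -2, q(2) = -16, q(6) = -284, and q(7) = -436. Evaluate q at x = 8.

-634

Using the Lagrange interpolation formula with nodes 0, 2, 6, 7:
  L_0(x) = (x - 2)(x - 6)(x - 7) / -84
  L_1(x) = x(x - 6)(x - 7) / 40
  L_2(x) = x(x - 2)(x - 7) / -24
  L_3(x) = x(x - 2)(x - 6) / 35
Then q(x) = -2·L_0(x) - 16·L_1(x) - 284·L_2(x) - 436·L_3(x).
Expanding and collecting terms gives q(x) = -x^3 - 2x^2 + x - 2.
Evaluating at x = 8: q(8) = -634.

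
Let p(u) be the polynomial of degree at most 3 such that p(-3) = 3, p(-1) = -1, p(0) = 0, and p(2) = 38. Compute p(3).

Write p(u) = au^3 + bu^2 + cu + d. Substituting each data point gives a linear system:
  -27a + 9b - 3c + d = 3
  -a + b - c + d = -1
  d = 0
  8a + 4b + 2c + d = 38
Solving the system yields a = 1, b = 5, c = 5, d = 0.
So p(u) = u^3 + 5u^2 + 5u.
Then p(3) = 87.

87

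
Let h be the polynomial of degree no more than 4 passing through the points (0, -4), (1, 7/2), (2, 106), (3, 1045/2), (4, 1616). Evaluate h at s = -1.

17/2

Using the Lagrange interpolation formula with nodes 0, 1, 2, 3, 4:
  L_0(s) = (s - 1)(s - 2)(s - 3)(s - 4) / 24
  L_1(s) = s(s - 2)(s - 3)(s - 4) / -6
  L_2(s) = s(s - 1)(s - 3)(s - 4) / 4
  L_3(s) = s(s - 1)(s - 2)(s - 4) / -6
  L_4(s) = s(s - 1)(s - 2)(s - 3) / 24
Then h(s) = -4·L_0(s) + 7/2·L_1(s) + 106·L_2(s) + 1045/2·L_3(s) + 1616·L_4(s).
Expanding and collecting terms gives h(s) = 6s^4 + (1/2)s^3 + 4s^2 - 3s - 4.
Evaluating at s = -1: h(-1) = 17/2.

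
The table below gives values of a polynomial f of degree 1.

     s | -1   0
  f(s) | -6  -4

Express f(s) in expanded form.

Write f(s) = as + b. Substituting each data point gives a linear system:
  -a + b = -6
  b = -4
Solving the system yields a = 2, b = -4.
So f(s) = 2s - 4.
Check: f(0) = -4. ✓

f(s) = 2s - 4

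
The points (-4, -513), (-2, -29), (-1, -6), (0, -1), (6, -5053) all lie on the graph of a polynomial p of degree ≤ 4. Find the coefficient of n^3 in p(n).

Write p(n) = an^4 + bn^3 + cn^2 + dn + e. Substituting each data point gives a linear system:
  256a - 64b + 16c - 4d + e = -513
  16a - 8b + 4c - 2d + e = -29
  a - b + c - d + e = -6
  e = -1
  1296a + 216b + 36c + 6d + e = -5053
Solving the system yields a = -3, b = -5, c = -3, d = 4, e = -1.
So p(n) = -3n^4 - 5n^3 - 3n^2 + 4n - 1.
The coefficient of n^3 is -5.

-5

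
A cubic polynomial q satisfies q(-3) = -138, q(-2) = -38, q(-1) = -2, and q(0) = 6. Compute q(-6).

-1182

Using the Lagrange interpolation formula with nodes -3, -2, -1, 0:
  L_0(u) = (u + 2)(u + 1)u / -6
  L_1(u) = (u + 3)(u + 1)u / 2
  L_2(u) = (u + 3)(u + 2)u / -2
  L_3(u) = (u + 3)(u + 2)(u + 1) / 6
Then q(u) = -138·L_0(u) - 38·L_1(u) - 2·L_2(u) + 6·L_3(u).
Expanding and collecting terms gives q(u) = 6u³ + 4u² + 6u + 6.
Evaluating at u = -6: q(-6) = -1182.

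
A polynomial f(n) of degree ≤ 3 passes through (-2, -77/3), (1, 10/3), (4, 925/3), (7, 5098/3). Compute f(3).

Write f(n) = an^3 + bn^2 + cn + d. Substituting each data point gives a linear system:
  -8a + 4b - 2c + d = -77/3
  a + b + c + d = 10/3
  64a + 16b + 4c + d = 925/3
  343a + 49b + 7c + d = 5098/3
Solving the system yields a = 5, b = 1/3, c = -5, d = 3.
So f(n) = 5n^3 + (1/3)n^2 - 5n + 3.
Then f(3) = 126.

126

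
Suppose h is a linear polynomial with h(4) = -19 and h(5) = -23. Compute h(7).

Using the Lagrange interpolation formula with nodes 4, 5:
  L_0(t) = (t - 5) / -1
  L_1(t) = (t - 4) / 1
Then h(t) = -19·L_0(t) - 23·L_1(t).
Expanding and collecting terms gives h(t) = -4t - 3.
Evaluating at t = 7: h(7) = -31.

-31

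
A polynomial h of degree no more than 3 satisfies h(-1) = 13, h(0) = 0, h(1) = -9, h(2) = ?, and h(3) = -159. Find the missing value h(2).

-50

On equispaced nodes a degree-3 polynomial has vanishing fourth forward difference, so
  h(-1) - 4·h(0) + 6·h(1) - 4·h(2) + h(3) = 0.
Substituting the known values and solving for h(2):
  -4·h(2) = 200
  h(2) = -50.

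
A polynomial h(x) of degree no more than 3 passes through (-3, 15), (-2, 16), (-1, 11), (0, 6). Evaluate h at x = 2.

Write h(x) = ax^3 + bx^2 + cx + d. Substituting each data point gives a linear system:
  -27a + 9b - 3c + d = 15
  -8a + 4b - 2c + d = 16
  -a + b - c + d = 11
  d = 6
Solving the system yields a = 1, b = 3, c = -3, d = 6.
So h(x) = x^3 + 3x^2 - 3x + 6.
Then h(2) = 20.

20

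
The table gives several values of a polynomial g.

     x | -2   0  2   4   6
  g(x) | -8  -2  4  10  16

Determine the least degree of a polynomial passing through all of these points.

1

Forward differences of the values at x = -2, 0, 2, 4, 6:
  g  : -8  -2  4  10  16
  Δ  : 6  6  6  6
  Δ^2: 0  0  0
  Δ^3: 0  0
  Δ^4: 0
The first differences are constant (6) and nonzero, while all higher differences vanish, so the minimal degree is 1.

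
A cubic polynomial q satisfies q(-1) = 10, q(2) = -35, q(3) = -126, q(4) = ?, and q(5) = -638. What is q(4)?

The 4 known points determine the degree-3 polynomial uniquely.
Write q(s) = as^3 + bs^2 + cs + d. Substituting each data point gives a linear system:
  -a + b - c + d = 10
  8a + 4b + 2c + d = -35
  27a + 9b + 3c + d = -126
  125a + 25b + 5c + d = -638
Solving the system yields a = -6, b = 5, c = -2, d = -3.
So q(s) = -6s³ + 5s² - 2s - 3.
Then q(4) = -315.

-315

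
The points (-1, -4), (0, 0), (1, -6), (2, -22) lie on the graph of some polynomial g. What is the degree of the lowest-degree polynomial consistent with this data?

2

Forward differences of the values at t = -1, 0, 1, 2:
  g  : -4  0  -6  -22
  Δ  : 4  -6  -16
  Δ^2: -10  -10
  Δ^3: 0
The second differences are constant (-10) and nonzero, while all higher differences vanish, so the minimal degree is 2.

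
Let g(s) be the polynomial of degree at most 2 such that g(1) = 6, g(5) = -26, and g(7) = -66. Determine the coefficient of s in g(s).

Write g(s) = as^2 + bs + c. Substituting each data point gives a linear system:
  a + b + c = 6
  25a + 5b + c = -26
  49a + 7b + c = -66
Solving the system yields a = -2, b = 4, c = 4.
So g(s) = -2s^2 + 4s + 4.
The coefficient of s is 4.

4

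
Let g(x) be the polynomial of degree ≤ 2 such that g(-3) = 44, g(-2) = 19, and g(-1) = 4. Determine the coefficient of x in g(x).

0

Write g(x) = ax^2 + bx + c. Substituting each data point gives a linear system:
  9a - 3b + c = 44
  4a - 2b + c = 19
  a - b + c = 4
Solving the system yields a = 5, b = 0, c = -1.
So g(x) = 5x^2 - 1.
The coefficient of x is 0.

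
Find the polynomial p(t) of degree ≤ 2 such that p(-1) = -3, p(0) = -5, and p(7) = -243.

Using the Lagrange interpolation formula with nodes -1, 0, 7:
  L_0(t) = t(t - 7) / 8
  L_1(t) = (t + 1)(t - 7) / -7
  L_2(t) = (t + 1)t / 56
Then p(t) = -3·L_0(t) - 5·L_1(t) - 243·L_2(t).
Expanding and collecting terms gives p(t) = -4t^2 - 6t - 5.
Check: p(-1) = -3. ✓

p(t) = -4t^2 - 6t - 5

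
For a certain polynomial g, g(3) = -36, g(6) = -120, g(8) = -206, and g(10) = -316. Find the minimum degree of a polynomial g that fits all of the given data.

Divided differences on the nodes 3, 6, 8, 10:
  order 0: -36  -120  -206  -316
  order 1: -28  -43  -55
  order 2: -3  -3
  order 3: 0
The order-2 divided differences are all -3 (nonzero) and every higher order vanishes, so the data lies on a polynomial of degree exactly 2.

2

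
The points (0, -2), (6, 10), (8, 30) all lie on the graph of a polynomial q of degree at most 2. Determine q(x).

q(x) = x^2 - 4x - 2

Using the Lagrange interpolation formula with nodes 0, 6, 8:
  L_0(x) = (x - 6)(x - 8) / 48
  L_1(x) = x(x - 8) / -12
  L_2(x) = x(x - 6) / 16
Then q(x) = -2·L_0(x) + 10·L_1(x) + 30·L_2(x).
Expanding and collecting terms gives q(x) = x^2 - 4x - 2.
Check: q(0) = -2. ✓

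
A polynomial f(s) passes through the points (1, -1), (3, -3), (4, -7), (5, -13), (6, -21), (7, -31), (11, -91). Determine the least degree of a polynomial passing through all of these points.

2

Divided differences on the nodes 1, 3, 4, 5, 6, 7, 11:
  order 0: -1  -3  -7  -13  -21  -31  -91
  order 1: -1  -4  -6  -8  -10  -15
  order 2: -1  -1  -1  -1  -1
  order 3: 0  0  0  0
  order 4: 0  0  0
  order 5: 0  0
  order 6: 0
The order-2 divided differences are all -1 (nonzero) and every higher order vanishes, so the data lies on a polynomial of degree exactly 2.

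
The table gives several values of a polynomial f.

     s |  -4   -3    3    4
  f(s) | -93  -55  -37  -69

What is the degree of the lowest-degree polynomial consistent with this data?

Divided differences on the nodes -4, -3, 3, 4:
  order 0: -93  -55  -37  -69
  order 1: 38  3  -32
  order 2: -5  -5
  order 3: 0
The order-2 divided differences are all -5 (nonzero) and every higher order vanishes, so the data lies on a polynomial of degree exactly 2.

2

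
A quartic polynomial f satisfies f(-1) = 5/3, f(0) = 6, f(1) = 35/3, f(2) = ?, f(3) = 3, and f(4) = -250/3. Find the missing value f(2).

56/3

On equispaced nodes a degree-4 polynomial has vanishing fifth forward difference, so
  - f(-1) + 5·f(0) - 10·f(1) + 10·f(2) - 5·f(3) + f(4) = 0.
Substituting the known values and solving for f(2):
  10·f(2) = 560/3
  f(2) = 56/3.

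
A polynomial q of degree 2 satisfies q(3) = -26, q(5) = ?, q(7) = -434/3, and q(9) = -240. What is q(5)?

The 3 known points determine the degree-2 polynomial uniquely.
Write q(u) = au^2 + bu + c. Substituting each data point gives a linear system:
  9a + 3b + c = -26
  49a + 7b + c = -434/3
  81a + 9b + c = -240
Solving the system yields a = -3, b = 1/3, c = 0.
So q(u) = -3u² + (1/3)u.
Then q(5) = -220/3.

-220/3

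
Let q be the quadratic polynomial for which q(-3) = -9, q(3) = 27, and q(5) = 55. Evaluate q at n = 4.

40

Write q(n) = an^2 + bn + c. Substituting each data point gives a linear system:
  9a - 3b + c = -9
  9a + 3b + c = 27
  25a + 5b + c = 55
Solving the system yields a = 1, b = 6, c = 0.
So q(n) = n² + 6n.
Then q(4) = 40.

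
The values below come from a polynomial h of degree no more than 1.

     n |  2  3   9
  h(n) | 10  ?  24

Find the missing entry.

The 2 known points determine the degree-1 polynomial uniquely.
Write h(n) = an + b. Substituting each data point gives a linear system:
  2a + b = 10
  9a + b = 24
Solving the system yields a = 2, b = 6.
So h(n) = 2n + 6.
Then h(3) = 12.

12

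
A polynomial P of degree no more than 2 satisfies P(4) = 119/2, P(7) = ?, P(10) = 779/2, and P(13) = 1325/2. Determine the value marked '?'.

The 3 known points determine the degree-2 polynomial uniquely.
Write P(t) = at^2 + bt + c. Substituting each data point gives a linear system:
  16a + 4b + c = 119/2
  100a + 10b + c = 779/2
  169a + 13b + c = 1325/2
Solving the system yields a = 4, b = -1, c = -1/2.
So P(t) = 4t^2 - t - 1/2.
Then P(7) = 377/2.

377/2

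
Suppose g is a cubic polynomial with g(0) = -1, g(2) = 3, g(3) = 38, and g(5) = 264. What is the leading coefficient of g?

Write g(x) = ax^3 + bx^2 + cx + d. Substituting each data point gives a linear system:
  d = -1
  8a + 4b + 2c + d = 3
  27a + 9b + 3c + d = 38
  125a + 25b + 5c + d = 264
Solving the system yields a = 3, b = -4, c = -2, d = -1.
So g(x) = 3x³ - 4x² - 2x - 1.
The leading coefficient is 3.

3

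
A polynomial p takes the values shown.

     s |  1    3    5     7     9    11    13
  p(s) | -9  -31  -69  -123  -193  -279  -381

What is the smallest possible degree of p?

2

Forward differences of the values at s = 1, 3, 5, 7, 9, 11, 13:
  p  : -9  -31  -69  -123  -193  -279  -381
  Δ  : -22  -38  -54  -70  -86  -102
  Δ^2: -16  -16  -16  -16  -16
  Δ^3: 0  0  0  0
  Δ^4: 0  0  0
  Δ^5: 0  0
  Δ^6: 0
The second differences are constant (-16) and nonzero, while all higher differences vanish, so the minimal degree is 2.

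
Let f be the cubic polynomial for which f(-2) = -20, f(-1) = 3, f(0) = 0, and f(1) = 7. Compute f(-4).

Using the Lagrange interpolation formula with nodes -2, -1, 0, 1:
  L_0(s) = (s + 1)s(s - 1) / -6
  L_1(s) = (s + 2)s(s - 1) / 2
  L_2(s) = (s + 2)(s + 1)(s - 1) / -2
  L_3(s) = (s + 2)(s + 1)s / 6
Then f(s) = -20·L_0(s) + 3·L_1(s) + 0·L_2(s) + 7·L_3(s).
Expanding and collecting terms gives f(s) = 6s^3 + 5s^2 - 4s.
Evaluating at s = -4: f(-4) = -288.

-288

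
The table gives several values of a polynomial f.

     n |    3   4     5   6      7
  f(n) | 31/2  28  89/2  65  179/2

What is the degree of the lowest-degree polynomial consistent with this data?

Forward differences of the values at n = 3, 4, 5, 6, 7:
  f  : 31/2  28  89/2  65  179/2
  Δ  : 25/2  33/2  41/2  49/2
  Δ^2: 4  4  4
  Δ^3: 0  0
  Δ^4: 0
The second differences are constant (4) and nonzero, while all higher differences vanish, so the minimal degree is 2.

2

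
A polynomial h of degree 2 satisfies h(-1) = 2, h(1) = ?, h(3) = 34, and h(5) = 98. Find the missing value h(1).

On equispaced nodes a degree-2 polynomial has vanishing third forward difference, so
  - h(-1) + 3·h(1) - 3·h(3) + h(5) = 0.
Substituting the known values and solving for h(1):
  3·h(1) = 6
  h(1) = 2.

2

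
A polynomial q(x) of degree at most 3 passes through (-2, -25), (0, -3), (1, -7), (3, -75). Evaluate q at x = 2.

-29

Write q(x) = ax^3 + bx^2 + cx + d. Substituting each data point gives a linear system:
  -8a + 4b - 2c + d = -25
  d = -3
  a + b + c + d = -7
  27a + 9b + 3c + d = -75
Solving the system yields a = -1, b = -6, c = 3, d = -3.
So q(x) = -x^3 - 6x^2 + 3x - 3.
Then q(2) = -29.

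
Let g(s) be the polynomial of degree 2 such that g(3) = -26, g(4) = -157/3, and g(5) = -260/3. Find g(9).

-304

Forward differences of the values at s = 3, 4, 5:
  g  : -26  -157/3  -260/3
  Δ  : -79/3  -103/3
  Δ^2: -8
The second differences are constant, confirming degree 2.
Interpolating (Newton forward form) and evaluating at s = 9 gives g(9) = -304.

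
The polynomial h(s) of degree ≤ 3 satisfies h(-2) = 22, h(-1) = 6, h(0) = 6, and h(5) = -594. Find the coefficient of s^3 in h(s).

-4

Write h(s) = as^3 + bs^2 + cs + d. Substituting each data point gives a linear system:
  -8a + 4b - 2c + d = 22
  -a + b - c + d = 6
  d = 6
  125a + 25b + 5c + d = -594
Solving the system yields a = -4, b = -4, c = 0, d = 6.
So h(s) = -4s³ - 4s² + 6.
The leading coefficient is -4.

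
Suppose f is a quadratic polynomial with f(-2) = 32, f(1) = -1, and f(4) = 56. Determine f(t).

Write f(t) = at^2 + bt + c. Substituting each data point gives a linear system:
  4a - 2b + c = 32
  a + b + c = -1
  16a + 4b + c = 56
Solving the system yields a = 5, b = -6, c = 0.
So f(t) = 5t² - 6t.
Check: f(4) = 56. ✓

f(t) = 5t^2 - 6t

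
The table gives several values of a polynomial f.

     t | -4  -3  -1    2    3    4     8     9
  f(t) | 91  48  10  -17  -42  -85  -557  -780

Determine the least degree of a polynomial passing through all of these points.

3

Divided differences on the nodes -4, -3, -1, 2, 3, 4, 8, 9:
  order 0: 91  48  10  -17  -42  -85  -557  -780
  order 1: -43  -19  -9  -25  -43  -118  -223
  order 2: 8  2  -4  -9  -15  -21
  order 3: -1  -1  -1  -1  -1
  order 4: 0  0  0  0
  order 5: 0  0  0
  order 6: 0  0
  order 7: 0
The order-3 divided differences are all -1 (nonzero) and every higher order vanishes, so the data lies on a polynomial of degree exactly 3.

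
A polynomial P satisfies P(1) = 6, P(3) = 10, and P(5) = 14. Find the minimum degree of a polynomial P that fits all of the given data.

1

Forward differences of the values at s = 1, 3, 5:
  P  : 6  10  14
  Δ  : 4  4
  Δ^2: 0
The first differences are constant (4) and nonzero, while all higher differences vanish, so the minimal degree is 1.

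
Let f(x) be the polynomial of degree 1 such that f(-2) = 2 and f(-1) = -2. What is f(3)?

Write f(x) = ax + b. Substituting each data point gives a linear system:
  -2a + b = 2
  -a + b = -2
Solving the system yields a = -4, b = -6.
So f(x) = -4x - 6.
Then f(3) = -18.

-18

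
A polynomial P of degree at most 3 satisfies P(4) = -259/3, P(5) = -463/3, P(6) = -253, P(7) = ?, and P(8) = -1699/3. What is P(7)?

The 4 known points determine the degree-3 polynomial uniquely.
Write P(t) = at^3 + bt^2 + ct + d. Substituting each data point gives a linear system:
  64a + 16b + 4c + d = -259/3
  125a + 25b + 5c + d = -463/3
  216a + 36b + 6c + d = -253
  512a + 64b + 8c + d = -1699/3
Solving the system yields a = -1, b = -1/3, c = -4, d = -1.
So P(t) = -t^3 - (1/3)t^2 - 4t - 1.
Then P(7) = -1165/3.

-1165/3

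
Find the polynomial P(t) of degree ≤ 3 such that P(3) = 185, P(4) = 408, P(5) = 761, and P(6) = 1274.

P(t) = 5t^3 + 5t^2 + 3t - 4

Write P(t) = at^3 + bt^2 + ct + d. Substituting each data point gives a linear system:
  27a + 9b + 3c + d = 185
  64a + 16b + 4c + d = 408
  125a + 25b + 5c + d = 761
  216a + 36b + 6c + d = 1274
Solving the system yields a = 5, b = 5, c = 3, d = -4.
So P(t) = 5t³ + 5t² + 3t - 4.
Check: P(4) = 408. ✓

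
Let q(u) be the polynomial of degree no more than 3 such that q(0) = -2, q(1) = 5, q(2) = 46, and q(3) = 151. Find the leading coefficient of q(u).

5

Write q(u) = au^3 + bu^2 + cu + d. Substituting each data point gives a linear system:
  d = -2
  a + b + c + d = 5
  8a + 4b + 2c + d = 46
  27a + 9b + 3c + d = 151
Solving the system yields a = 5, b = 2, c = 0, d = -2.
So q(u) = 5u^3 + 2u^2 - 2.
The leading coefficient is 5.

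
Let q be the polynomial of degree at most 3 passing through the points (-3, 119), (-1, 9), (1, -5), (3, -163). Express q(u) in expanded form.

q(u) = -5u^3 - 3u^2 - 2u + 5

Write q(u) = au^3 + bu^2 + cu + d. Substituting each data point gives a linear system:
  -27a + 9b - 3c + d = 119
  -a + b - c + d = 9
  a + b + c + d = -5
  27a + 9b + 3c + d = -163
Solving the system yields a = -5, b = -3, c = -2, d = 5.
So q(u) = -5u^3 - 3u^2 - 2u + 5.
Check: q(-1) = 9. ✓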